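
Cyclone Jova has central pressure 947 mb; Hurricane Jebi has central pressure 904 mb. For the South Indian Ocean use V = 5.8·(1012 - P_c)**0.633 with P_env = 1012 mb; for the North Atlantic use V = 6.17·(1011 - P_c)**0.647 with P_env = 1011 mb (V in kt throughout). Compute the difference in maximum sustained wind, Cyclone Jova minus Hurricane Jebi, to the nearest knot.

Cyclone Jova: ΔP = 65; V ≈ 5.8 × 65^0.633 ≈ 81.47 kt.
Hurricane Jebi: ΔP = 107; V ≈ 6.17 × 107^0.647 ≈ 126.85 kt.
Difference ≈ 81.47 − 126.85 = -45.38 → -45 kt.

-45 kt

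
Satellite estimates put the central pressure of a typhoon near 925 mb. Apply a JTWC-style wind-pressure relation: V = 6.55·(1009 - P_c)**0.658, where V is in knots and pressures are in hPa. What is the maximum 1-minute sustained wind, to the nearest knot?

ΔP = 1009 − 925 = 84 mb.
84^0.658 ≈ 18.458.
V ≈ 6.55 × 18.458 ≈ 120.9 kt.

121 kt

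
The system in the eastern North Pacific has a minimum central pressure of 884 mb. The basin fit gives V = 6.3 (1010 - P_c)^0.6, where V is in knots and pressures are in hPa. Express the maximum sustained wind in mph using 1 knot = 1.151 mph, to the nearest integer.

ΔP = 1010 − 884 = 126 mb.
V ≈ 6.3 × 126^0.6 = 6.3 × 18.206 ≈ 114.700 kt.
114.700 × 1.151 ≈ 132.02 mph → 132 mph.

132 mph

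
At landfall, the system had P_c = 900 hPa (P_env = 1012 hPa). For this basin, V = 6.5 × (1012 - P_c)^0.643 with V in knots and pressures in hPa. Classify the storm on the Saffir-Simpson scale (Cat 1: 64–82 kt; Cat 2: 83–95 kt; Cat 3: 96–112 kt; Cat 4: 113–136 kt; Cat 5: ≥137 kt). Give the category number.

4

ΔP = 1012 − 900 = 112 hPa.
V ≈ 6.5 × 112^0.643 = 6.5 × 20.78 ≈ 135 kt.
135 kt falls in the Category 4 band.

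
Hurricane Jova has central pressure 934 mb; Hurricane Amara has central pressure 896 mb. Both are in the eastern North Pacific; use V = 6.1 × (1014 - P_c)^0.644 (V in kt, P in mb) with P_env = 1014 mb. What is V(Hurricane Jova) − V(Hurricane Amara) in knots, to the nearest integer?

-29 kt

Hurricane Jova: ΔP = 80; V ≈ 6.1 × 80^0.644 ≈ 102.55 kt.
Hurricane Amara: ΔP = 118; V ≈ 6.1 × 118^0.644 ≈ 131.71 kt.
Difference ≈ 102.55 − 131.71 = -29.16 → -29 kt.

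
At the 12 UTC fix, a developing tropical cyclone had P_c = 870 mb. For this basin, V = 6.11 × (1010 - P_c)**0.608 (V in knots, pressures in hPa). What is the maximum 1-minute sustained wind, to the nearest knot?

123 kt

ΔP = 1010 − 870 = 140 mb.
140^0.608 ≈ 20.177.
V ≈ 6.11 × 20.177 ≈ 123.3 kt.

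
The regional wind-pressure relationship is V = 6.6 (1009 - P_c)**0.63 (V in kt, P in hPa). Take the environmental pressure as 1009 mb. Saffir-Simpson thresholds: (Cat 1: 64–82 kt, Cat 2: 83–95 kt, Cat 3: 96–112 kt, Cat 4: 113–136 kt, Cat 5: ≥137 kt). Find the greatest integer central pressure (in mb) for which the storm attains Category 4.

Category 4 begins at V = 113 kt.
Required ΔP = (113/6.6)^(1/0.63) = 17.121^1.587 ≈ 90.78 mb.
P_c ≤ 1009 − 90.78 = 918.22, so the highest integer P_c is 918 mb.

918 mb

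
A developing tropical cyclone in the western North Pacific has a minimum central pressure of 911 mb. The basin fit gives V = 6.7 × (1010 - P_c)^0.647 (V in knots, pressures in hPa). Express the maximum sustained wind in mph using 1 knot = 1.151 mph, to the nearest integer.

ΔP = 1010 − 911 = 99 mb.
V ≈ 6.7 × 99^0.647 = 6.7 × 19.551 ≈ 130.994 kt.
130.994 × 1.151 ≈ 150.77 mph → 151 mph.

151 mph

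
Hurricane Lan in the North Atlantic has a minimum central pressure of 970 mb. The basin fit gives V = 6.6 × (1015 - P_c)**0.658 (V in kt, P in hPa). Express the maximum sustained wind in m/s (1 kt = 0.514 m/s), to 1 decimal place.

41.5 m/s

ΔP = 1015 − 970 = 45 mb.
V ≈ 6.6 × 45^0.658 = 6.6 × 12.241 ≈ 80.790 kt.
80.790 × 0.514 ≈ 41.53 m/s → 41.5 m/s.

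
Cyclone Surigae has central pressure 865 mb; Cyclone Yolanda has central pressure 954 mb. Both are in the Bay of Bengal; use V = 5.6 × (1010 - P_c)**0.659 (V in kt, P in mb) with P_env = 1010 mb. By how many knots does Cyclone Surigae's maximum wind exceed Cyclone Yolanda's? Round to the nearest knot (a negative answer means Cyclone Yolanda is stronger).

69 kt

Cyclone Surigae: ΔP = 145; V ≈ 5.6 × 145^0.659 ≈ 148.77 kt.
Cyclone Yolanda: ΔP = 56; V ≈ 5.6 × 56^0.659 ≈ 79.48 kt.
Difference ≈ 148.77 − 79.48 = 69.29 → 69 kt.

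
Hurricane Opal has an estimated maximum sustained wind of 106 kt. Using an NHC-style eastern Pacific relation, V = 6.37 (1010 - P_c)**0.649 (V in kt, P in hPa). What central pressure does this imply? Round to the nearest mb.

ΔP = (V / 6.37)^(1/0.649) = (106/6.37)^1.541.
106/6.37 = 16.641; 16.641^1.541 ≈ 76.14 mb.
P_c = 1010 − 76.14 = 933.86 ≈ 934 mb.

934 mb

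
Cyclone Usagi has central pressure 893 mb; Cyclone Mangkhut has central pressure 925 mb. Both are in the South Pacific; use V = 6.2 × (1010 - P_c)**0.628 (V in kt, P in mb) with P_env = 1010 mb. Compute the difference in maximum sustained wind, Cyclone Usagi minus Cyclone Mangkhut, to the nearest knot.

Cyclone Usagi: ΔP = 117; V ≈ 6.2 × 117^0.628 ≈ 123.37 kt.
Cyclone Mangkhut: ΔP = 85; V ≈ 6.2 × 85^0.628 ≈ 100.94 kt.
Difference ≈ 123.37 − 100.94 = 22.43 → 22 kt.

22 kt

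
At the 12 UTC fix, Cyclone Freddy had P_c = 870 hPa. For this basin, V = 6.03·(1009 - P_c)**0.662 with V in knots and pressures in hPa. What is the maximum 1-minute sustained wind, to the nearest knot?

158 kt

ΔP = 1009 − 870 = 139 hPa.
139^0.662 ≈ 26.223.
V ≈ 6.03 × 26.223 ≈ 158.1 kt.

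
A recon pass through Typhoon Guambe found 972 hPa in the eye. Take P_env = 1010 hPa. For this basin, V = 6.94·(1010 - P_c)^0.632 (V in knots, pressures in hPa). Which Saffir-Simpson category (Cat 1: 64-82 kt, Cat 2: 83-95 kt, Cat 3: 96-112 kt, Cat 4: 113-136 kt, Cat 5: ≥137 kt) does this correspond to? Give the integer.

1

ΔP = 1010 − 972 = 38 hPa.
V ≈ 6.94 × 38^0.632 = 6.94 × 9.96 ≈ 69 kt.
69 kt falls in the Category 1 band.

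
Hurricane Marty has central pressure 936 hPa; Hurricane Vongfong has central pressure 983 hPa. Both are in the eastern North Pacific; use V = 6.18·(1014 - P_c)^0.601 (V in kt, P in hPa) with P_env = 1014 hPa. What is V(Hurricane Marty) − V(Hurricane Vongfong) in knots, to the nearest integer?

36 kt

Hurricane Marty: ΔP = 78; V ≈ 6.18 × 78^0.601 ≈ 84.75 kt.
Hurricane Vongfong: ΔP = 31; V ≈ 6.18 × 31^0.601 ≈ 48.67 kt.
Difference ≈ 84.75 − 48.67 = 36.08 → 36 kt.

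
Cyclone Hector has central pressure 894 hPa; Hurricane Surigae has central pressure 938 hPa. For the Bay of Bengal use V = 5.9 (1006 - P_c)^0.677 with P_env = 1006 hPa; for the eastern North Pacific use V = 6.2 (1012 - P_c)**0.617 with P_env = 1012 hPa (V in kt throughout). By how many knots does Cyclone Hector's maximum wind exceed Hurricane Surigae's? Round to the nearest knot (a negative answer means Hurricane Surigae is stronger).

Cyclone Hector: ΔP = 112; V ≈ 5.9 × 112^0.677 ≈ 143.94 kt.
Hurricane Surigae: ΔP = 74; V ≈ 6.2 × 74^0.617 ≈ 88.25 kt.
Difference ≈ 143.94 − 88.25 = 55.69 → 56 kt.

56 kt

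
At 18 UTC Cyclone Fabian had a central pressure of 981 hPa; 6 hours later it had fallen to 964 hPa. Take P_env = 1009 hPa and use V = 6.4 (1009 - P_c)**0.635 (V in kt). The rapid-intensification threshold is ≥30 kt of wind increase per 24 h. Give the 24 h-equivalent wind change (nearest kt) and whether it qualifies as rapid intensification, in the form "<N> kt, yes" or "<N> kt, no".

V₁: ΔP = 28, V ≈ 6.4 × 28^0.635 ≈ 53.10 kt.
V₂: ΔP = 45, V ≈ 6.4 × 45^0.635 ≈ 71.77 kt.
ΔV over 6 h = 18.67 kt → 24 h equivalent = 18.67 × 24/6 ≈ 74.68 kt.
75 kt ≥ 30 kt ⇒ rapid intensification.

75 kt, yes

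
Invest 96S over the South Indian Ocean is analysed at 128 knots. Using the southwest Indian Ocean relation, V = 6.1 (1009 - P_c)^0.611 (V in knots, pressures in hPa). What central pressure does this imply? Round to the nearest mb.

ΔP = (V / 6.1)^(1/0.611) = (128/6.1)^1.637.
128/6.1 = 20.984; 20.984^1.637 ≈ 145.70 mb.
P_c = 1009 − 145.70 = 863.30 ≈ 863 mb.

863 mb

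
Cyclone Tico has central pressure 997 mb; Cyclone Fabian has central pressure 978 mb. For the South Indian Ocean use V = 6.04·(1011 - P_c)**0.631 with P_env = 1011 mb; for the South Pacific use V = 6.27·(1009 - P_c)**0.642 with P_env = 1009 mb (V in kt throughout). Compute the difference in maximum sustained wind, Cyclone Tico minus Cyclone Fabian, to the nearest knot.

-25 kt

Cyclone Tico: ΔP = 14; V ≈ 6.04 × 14^0.631 ≈ 31.93 kt.
Cyclone Fabian: ΔP = 31; V ≈ 6.27 × 31^0.642 ≈ 56.85 kt.
Difference ≈ 31.93 − 56.85 = -24.92 → -25 kt.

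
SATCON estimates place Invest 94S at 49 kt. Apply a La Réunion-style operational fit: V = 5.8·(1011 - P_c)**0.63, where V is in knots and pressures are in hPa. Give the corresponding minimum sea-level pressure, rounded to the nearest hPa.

981 hPa

ΔP = (V / 5.8)^(1/0.63) = (49/5.8)^1.587.
49/5.8 = 8.448; 8.448^1.587 ≈ 29.58 hPa.
P_c = 1011 − 29.58 = 981.42 ≈ 981 hPa.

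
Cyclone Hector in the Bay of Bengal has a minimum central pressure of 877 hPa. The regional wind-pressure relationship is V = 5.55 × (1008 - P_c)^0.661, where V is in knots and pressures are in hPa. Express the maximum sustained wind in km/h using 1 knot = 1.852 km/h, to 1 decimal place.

ΔP = 1008 − 877 = 131 hPa.
V ≈ 5.55 × 131^0.661 = 5.55 × 25.091 ≈ 139.255 kt.
139.255 × 1.852 ≈ 257.90 km/h → 257.9 km/h.

257.9 km/h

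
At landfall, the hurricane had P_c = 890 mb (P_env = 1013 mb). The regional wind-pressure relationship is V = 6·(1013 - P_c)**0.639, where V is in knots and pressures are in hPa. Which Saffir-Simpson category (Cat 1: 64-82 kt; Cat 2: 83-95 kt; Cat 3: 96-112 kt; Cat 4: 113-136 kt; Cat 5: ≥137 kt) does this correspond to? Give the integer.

ΔP = 1013 − 890 = 123 mb.
V ≈ 6 × 123^0.639 = 6 × 21.65 ≈ 130 kt.
130 kt falls in the Category 4 band.

4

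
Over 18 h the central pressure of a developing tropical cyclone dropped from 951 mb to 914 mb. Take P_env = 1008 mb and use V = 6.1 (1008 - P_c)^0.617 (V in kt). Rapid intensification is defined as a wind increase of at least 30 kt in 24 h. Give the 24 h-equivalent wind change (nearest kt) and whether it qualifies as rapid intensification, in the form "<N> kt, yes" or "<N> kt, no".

V₁: ΔP = 57, V ≈ 6.1 × 57^0.617 ≈ 73.91 kt.
V₂: ΔP = 94, V ≈ 6.1 × 94^0.617 ≈ 100.64 kt.
ΔV over 18 h = 26.73 kt → 24 h equivalent = 26.73 × 24/18 ≈ 35.64 kt.
36 kt ≥ 30 kt ⇒ rapid intensification.

36 kt, yes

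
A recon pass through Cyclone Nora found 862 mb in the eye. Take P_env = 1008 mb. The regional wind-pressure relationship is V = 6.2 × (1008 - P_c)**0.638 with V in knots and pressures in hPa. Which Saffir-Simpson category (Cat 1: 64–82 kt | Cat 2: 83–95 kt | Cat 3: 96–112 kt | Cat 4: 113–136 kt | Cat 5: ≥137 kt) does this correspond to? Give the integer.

ΔP = 1008 − 862 = 146 mb.
V ≈ 6.2 × 146^0.638 = 6.2 × 24.04 ≈ 149 kt.
149 kt falls in the Category 5 band.

5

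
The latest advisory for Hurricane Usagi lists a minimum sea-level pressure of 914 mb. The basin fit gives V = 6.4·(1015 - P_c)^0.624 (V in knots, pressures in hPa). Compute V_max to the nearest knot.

114 kt

ΔP = 1015 − 914 = 101 mb.
101^0.624 ≈ 17.811.
V ≈ 6.4 × 17.811 ≈ 114.0 kt.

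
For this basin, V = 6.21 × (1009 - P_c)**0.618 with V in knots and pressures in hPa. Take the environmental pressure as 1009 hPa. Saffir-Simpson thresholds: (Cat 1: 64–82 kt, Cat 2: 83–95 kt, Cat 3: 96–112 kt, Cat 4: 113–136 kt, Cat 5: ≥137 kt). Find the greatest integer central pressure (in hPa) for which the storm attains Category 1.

965 hPa

Category 1 begins at V = 64 kt.
Required ΔP = (64/6.21)^(1/0.618) = 10.306^1.618 ≈ 43.58 hPa.
P_c ≤ 1009 − 43.58 = 965.42, so the highest integer P_c is 965 hPa.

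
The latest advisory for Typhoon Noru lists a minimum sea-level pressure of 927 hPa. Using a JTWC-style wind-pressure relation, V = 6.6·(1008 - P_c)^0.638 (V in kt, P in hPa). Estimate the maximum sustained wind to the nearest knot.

ΔP = 1008 − 927 = 81 hPa.
81^0.638 ≈ 16.505.
V ≈ 6.6 × 16.505 ≈ 108.9 kt.

109 kt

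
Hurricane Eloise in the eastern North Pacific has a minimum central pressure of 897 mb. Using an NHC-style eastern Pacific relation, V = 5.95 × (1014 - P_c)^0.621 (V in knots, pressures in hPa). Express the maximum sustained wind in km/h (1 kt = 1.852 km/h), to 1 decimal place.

ΔP = 1014 − 897 = 117 mb.
V ≈ 5.95 × 117^0.621 = 5.95 × 19.246 ≈ 114.514 kt.
114.514 × 1.852 ≈ 212.08 km/h → 212.1 km/h.

212.1 km/h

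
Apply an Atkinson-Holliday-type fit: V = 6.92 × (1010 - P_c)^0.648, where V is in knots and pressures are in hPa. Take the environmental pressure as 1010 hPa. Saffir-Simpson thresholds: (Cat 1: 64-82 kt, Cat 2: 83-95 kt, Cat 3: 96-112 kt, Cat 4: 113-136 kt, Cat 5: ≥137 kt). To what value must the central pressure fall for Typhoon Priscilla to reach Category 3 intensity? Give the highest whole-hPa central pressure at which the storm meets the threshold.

Category 3 begins at V = 96 kt.
Required ΔP = (96/6.92)^(1/0.648) = 13.873^1.543 ≈ 57.89 hPa.
P_c ≤ 1010 − 57.89 = 952.11, so the highest integer P_c is 952 hPa.

952 hPa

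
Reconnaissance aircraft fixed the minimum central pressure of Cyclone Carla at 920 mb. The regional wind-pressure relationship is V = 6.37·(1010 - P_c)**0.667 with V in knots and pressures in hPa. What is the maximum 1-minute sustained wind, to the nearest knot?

128 kt

ΔP = 1010 − 920 = 90 mb.
90^0.667 ≈ 20.113.
V ≈ 6.37 × 20.113 ≈ 128.1 kt.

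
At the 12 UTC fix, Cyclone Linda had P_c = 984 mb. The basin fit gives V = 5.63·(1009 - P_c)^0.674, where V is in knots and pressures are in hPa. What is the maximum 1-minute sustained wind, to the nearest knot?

49 kt

ΔP = 1009 − 984 = 25 mb.
25^0.674 ≈ 8.754.
V ≈ 5.63 × 8.754 ≈ 49.3 kt.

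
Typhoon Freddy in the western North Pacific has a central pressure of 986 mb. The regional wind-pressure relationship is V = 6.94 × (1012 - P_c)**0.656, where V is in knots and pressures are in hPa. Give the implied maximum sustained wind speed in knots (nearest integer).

ΔP = 1012 − 986 = 26 mb.
26^0.656 ≈ 8.477.
V ≈ 6.94 × 8.477 ≈ 58.8 kt.

59 kt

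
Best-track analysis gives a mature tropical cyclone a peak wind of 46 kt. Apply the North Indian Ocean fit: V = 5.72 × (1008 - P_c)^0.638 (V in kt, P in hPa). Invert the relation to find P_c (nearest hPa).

ΔP = (V / 5.72)^(1/0.638) = (46/5.72)^1.567.
46/5.72 = 8.042; 8.042^1.567 ≈ 26.25 hPa.
P_c = 1008 − 26.25 = 981.75 ≈ 982 hPa.

982 hPa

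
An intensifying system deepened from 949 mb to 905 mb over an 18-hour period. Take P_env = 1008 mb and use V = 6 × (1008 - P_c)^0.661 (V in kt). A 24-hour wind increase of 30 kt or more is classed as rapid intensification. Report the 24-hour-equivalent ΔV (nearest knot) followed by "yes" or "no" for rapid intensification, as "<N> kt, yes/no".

V₁: ΔP = 59, V ≈ 6 × 59^0.661 ≈ 88.86 kt.
V₂: ΔP = 103, V ≈ 6 × 103^0.661 ≈ 128.42 kt.
ΔV over 18 h = 39.56 kt → 24 h equivalent = 39.56 × 24/18 ≈ 52.75 kt.
53 kt ≥ 30 kt ⇒ rapid intensification.

53 kt, yes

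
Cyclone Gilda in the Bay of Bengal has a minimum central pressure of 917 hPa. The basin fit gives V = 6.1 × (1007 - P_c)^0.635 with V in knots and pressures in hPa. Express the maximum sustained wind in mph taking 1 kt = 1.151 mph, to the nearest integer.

ΔP = 1007 − 917 = 90 hPa.
V ≈ 6.1 × 90^0.635 = 6.1 × 17.416 ≈ 106.237 kt.
106.237 × 1.151 ≈ 122.28 mph → 122 mph.

122 mph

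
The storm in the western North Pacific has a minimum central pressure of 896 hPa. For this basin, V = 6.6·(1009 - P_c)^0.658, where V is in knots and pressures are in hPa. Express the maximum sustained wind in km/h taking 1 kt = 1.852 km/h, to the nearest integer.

274 km/h

ΔP = 1009 − 896 = 113 hPa.
V ≈ 6.6 × 113^0.658 = 6.6 × 22.435 ≈ 148.071 kt.
148.071 × 1.852 ≈ 274.23 km/h → 274 km/h.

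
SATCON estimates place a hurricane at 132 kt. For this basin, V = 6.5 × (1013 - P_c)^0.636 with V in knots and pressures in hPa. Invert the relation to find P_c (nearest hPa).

ΔP = (V / 6.5)^(1/0.636) = (132/6.5)^1.572.
132/6.5 = 20.308; 20.308^1.572 ≈ 113.78 hPa.
P_c = 1013 − 113.78 = 899.22 ≈ 899 hPa.

899 hPa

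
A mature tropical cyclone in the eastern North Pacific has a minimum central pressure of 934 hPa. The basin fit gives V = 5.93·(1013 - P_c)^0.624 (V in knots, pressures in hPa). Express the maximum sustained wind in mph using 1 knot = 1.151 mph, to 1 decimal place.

ΔP = 1013 − 934 = 79 hPa.
V ≈ 5.93 × 79^0.624 = 5.93 × 15.280 ≈ 90.610 kt.
90.610 × 1.151 ≈ 104.29 mph → 104.3 mph.

104.3 mph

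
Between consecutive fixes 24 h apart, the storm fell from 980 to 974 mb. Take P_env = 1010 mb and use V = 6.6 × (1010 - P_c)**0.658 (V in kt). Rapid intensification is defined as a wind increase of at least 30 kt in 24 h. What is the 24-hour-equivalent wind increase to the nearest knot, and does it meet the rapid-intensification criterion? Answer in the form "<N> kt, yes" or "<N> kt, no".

V₁: ΔP = 30, V ≈ 6.6 × 30^0.658 ≈ 61.87 kt.
V₂: ΔP = 36, V ≈ 6.6 × 36^0.658 ≈ 69.76 kt.
ΔV over 24 h = 7.89 kt → 24 h equivalent = 7.89 × 24/24 ≈ 7.89 kt.
8 kt < 30 kt ⇒ not rapid intensification.

8 kt, no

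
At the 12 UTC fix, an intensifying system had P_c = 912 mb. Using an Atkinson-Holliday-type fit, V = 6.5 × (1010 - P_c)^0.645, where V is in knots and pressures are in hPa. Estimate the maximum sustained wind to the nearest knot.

ΔP = 1010 − 912 = 98 mb.
98^0.645 ≈ 19.246.
V ≈ 6.5 × 19.246 ≈ 125.1 kt.

125 kt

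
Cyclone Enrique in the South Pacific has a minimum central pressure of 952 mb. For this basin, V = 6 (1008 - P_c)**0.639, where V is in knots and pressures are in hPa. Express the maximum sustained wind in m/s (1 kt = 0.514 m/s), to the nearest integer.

ΔP = 1008 − 952 = 56 mb.
V ≈ 6 × 56^0.639 = 6 × 13.095 ≈ 78.568 kt.
78.568 × 0.514 ≈ 40.38 m/s → 40 m/s.

40 m/s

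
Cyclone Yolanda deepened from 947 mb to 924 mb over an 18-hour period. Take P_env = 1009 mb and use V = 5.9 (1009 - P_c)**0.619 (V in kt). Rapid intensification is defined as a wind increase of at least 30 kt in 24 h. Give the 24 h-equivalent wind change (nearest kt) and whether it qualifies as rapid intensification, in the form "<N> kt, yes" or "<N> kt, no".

V₁: ΔP = 62, V ≈ 5.9 × 62^0.619 ≈ 75.92 kt.
V₂: ΔP = 85, V ≈ 5.9 × 85^0.619 ≈ 92.29 kt.
ΔV over 18 h = 16.37 kt → 24 h equivalent = 16.37 × 24/18 ≈ 21.83 kt.
22 kt < 30 kt ⇒ not rapid intensification.

22 kt, no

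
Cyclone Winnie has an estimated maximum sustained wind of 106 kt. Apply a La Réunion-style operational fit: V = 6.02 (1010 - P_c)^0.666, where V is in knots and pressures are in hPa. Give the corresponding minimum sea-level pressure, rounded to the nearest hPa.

936 hPa

ΔP = (V / 6.02)^(1/0.666) = (106/6.02)^1.502.
106/6.02 = 17.608; 17.608^1.502 ≈ 74.21 hPa.
P_c = 1010 − 74.21 = 935.79 ≈ 936 hPa.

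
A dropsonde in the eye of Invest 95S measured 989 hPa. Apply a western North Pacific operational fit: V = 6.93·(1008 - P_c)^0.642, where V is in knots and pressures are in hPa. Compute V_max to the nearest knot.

ΔP = 1008 − 989 = 19 hPa.
19^0.642 ≈ 6.622.
V ≈ 6.93 × 6.622 ≈ 45.9 kt.

46 kt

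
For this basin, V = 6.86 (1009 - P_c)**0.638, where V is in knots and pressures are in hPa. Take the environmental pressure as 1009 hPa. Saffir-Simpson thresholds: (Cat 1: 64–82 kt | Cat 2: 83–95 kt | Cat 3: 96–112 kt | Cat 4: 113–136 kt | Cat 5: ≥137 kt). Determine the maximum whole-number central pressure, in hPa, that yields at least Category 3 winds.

946 hPa

Category 3 begins at V = 96 kt.
Required ΔP = (96/6.86)^(1/0.638) = 13.994^1.567 ≈ 62.54 hPa.
P_c ≤ 1009 − 62.54 = 946.46, so the highest integer P_c is 946 hPa.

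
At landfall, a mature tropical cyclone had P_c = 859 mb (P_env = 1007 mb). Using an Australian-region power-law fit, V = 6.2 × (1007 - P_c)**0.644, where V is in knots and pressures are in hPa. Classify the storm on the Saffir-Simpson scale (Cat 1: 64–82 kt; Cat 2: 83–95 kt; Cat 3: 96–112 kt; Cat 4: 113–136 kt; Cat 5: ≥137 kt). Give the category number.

ΔP = 1007 − 859 = 148 mb.
V ≈ 6.2 × 148^0.644 = 6.2 × 24.98 ≈ 155 kt.
155 kt falls in the Category 5 band.

5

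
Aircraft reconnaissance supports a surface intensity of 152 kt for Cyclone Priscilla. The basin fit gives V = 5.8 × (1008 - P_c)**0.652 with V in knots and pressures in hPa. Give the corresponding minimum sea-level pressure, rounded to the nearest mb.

858 mb

ΔP = (V / 5.8)^(1/0.652) = (152/5.8)^1.534.
152/5.8 = 26.207; 26.207^1.534 ≈ 149.79 mb.
P_c = 1008 − 149.79 = 858.21 ≈ 858 mb.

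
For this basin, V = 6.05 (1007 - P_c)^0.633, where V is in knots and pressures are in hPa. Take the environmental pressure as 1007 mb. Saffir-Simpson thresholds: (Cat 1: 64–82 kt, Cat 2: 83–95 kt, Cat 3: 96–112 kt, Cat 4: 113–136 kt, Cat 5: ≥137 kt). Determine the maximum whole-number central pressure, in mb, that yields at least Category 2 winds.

944 mb

Category 2 begins at V = 83 kt.
Required ΔP = (83/6.05)^(1/0.633) = 13.719^1.580 ≈ 62.62 mb.
P_c ≤ 1007 − 62.62 = 944.38, so the highest integer P_c is 944 mb.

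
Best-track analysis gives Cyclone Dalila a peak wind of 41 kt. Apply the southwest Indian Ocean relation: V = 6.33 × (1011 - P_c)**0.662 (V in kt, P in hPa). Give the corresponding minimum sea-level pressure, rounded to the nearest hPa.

994 hPa

ΔP = (V / 6.33)^(1/0.662) = (41/6.33)^1.511.
41/6.33 = 6.477; 6.477^1.511 ≈ 16.81 hPa.
P_c = 1011 − 16.81 = 994.19 ≈ 994 hPa.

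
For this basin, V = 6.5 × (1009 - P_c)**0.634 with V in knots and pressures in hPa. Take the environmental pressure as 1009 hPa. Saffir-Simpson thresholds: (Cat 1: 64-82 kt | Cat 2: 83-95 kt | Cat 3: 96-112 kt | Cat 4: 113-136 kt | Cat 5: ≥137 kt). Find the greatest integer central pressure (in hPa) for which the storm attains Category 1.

Category 1 begins at V = 64 kt.
Required ΔP = (64/6.5)^(1/0.634) = 9.846^1.577 ≈ 36.87 hPa.
P_c ≤ 1009 − 36.87 = 972.13, so the highest integer P_c is 972 hPa.

972 hPa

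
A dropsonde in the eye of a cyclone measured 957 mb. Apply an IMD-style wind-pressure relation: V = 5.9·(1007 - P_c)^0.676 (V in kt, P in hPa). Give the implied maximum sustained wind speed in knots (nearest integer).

83 kt

ΔP = 1007 − 957 = 50 mb.
50^0.676 ≈ 14.077.
V ≈ 5.9 × 14.077 ≈ 83.1 kt.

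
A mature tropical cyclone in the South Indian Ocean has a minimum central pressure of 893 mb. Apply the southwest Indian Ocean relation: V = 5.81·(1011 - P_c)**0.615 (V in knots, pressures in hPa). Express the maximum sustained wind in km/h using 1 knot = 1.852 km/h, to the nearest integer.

202 km/h

ΔP = 1011 − 893 = 118 mb.
V ≈ 5.81 × 118^0.615 = 5.81 × 18.802 ≈ 109.240 kt.
109.240 × 1.852 ≈ 202.31 km/h → 202 km/h.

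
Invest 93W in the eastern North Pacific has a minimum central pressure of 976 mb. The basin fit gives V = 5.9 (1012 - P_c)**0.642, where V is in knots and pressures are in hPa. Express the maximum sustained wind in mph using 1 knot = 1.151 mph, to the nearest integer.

68 mph

ΔP = 1012 − 976 = 36 mb.
V ≈ 5.9 × 36^0.642 = 5.9 × 9.980 ≈ 58.884 kt.
58.884 × 1.151 ≈ 67.78 mph → 68 mph.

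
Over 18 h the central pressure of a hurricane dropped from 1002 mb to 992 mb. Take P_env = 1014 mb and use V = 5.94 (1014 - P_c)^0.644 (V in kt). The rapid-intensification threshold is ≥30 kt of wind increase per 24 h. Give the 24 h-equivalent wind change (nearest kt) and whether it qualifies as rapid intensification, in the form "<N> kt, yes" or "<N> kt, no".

19 kt, no

V₁: ΔP = 12, V ≈ 5.94 × 12^0.644 ≈ 29.43 kt.
V₂: ΔP = 22, V ≈ 5.94 × 22^0.644 ≈ 43.48 kt.
ΔV over 18 h = 14.05 kt → 24 h equivalent = 14.05 × 24/18 ≈ 18.73 kt.
19 kt < 30 kt ⇒ not rapid intensification.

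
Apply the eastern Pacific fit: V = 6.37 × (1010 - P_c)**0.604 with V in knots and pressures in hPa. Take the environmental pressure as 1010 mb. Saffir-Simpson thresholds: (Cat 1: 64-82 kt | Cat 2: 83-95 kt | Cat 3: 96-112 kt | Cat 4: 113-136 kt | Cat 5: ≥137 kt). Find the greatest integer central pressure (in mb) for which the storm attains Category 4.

893 mb

Category 4 begins at V = 113 kt.
Required ΔP = (113/6.37)^(1/0.604) = 17.739^1.656 ≈ 116.89 mb.
P_c ≤ 1010 − 116.89 = 893.11, so the highest integer P_c is 893 mb.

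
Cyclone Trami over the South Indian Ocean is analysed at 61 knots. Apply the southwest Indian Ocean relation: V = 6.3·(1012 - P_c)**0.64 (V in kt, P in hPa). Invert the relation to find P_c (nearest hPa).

ΔP = (V / 6.3)^(1/0.64) = (61/6.3)^1.562.
61/6.3 = 9.683; 9.683^1.562 ≈ 34.72 hPa.
P_c = 1012 − 34.72 = 977.28 ≈ 977 hPa.

977 hPa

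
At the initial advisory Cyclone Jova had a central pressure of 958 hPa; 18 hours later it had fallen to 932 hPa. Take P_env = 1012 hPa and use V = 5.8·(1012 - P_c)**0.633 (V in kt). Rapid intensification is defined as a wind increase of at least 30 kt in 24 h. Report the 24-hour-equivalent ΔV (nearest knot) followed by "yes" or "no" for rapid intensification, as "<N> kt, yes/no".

V₁: ΔP = 54, V ≈ 5.8 × 54^0.633 ≈ 72.45 kt.
V₂: ΔP = 80, V ≈ 5.8 × 80^0.633 ≈ 92.91 kt.
ΔV over 18 h = 20.46 kt → 24 h equivalent = 20.46 × 24/18 ≈ 27.28 kt.
27 kt < 30 kt ⇒ not rapid intensification.

27 kt, no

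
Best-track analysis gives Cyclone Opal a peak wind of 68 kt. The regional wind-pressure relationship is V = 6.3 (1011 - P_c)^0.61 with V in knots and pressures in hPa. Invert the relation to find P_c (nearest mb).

962 mb

ΔP = (V / 6.3)^(1/0.61) = (68/6.3)^1.639.
68/6.3 = 10.794; 10.794^1.639 ≈ 49.40 mb.
P_c = 1011 − 49.40 = 961.60 ≈ 962 mb.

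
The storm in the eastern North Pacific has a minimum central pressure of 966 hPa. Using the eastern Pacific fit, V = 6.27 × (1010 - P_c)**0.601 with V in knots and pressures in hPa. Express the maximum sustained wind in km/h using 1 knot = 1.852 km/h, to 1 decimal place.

ΔP = 1010 − 966 = 44 hPa.
V ≈ 6.27 × 44^0.601 = 6.27 × 9.721 ≈ 60.951 kt.
60.951 × 1.852 ≈ 112.88 km/h → 112.9 km/h.

112.9 km/h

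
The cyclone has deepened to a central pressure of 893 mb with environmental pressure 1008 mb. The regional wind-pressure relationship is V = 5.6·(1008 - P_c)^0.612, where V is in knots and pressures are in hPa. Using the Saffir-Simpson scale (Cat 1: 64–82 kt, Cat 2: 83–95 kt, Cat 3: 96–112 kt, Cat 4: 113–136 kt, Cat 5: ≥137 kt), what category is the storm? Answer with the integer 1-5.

ΔP = 1008 − 893 = 115 mb.
V ≈ 5.6 × 115^0.612 = 5.6 × 18.25 ≈ 102 kt.
102 kt falls in the Category 3 band.

3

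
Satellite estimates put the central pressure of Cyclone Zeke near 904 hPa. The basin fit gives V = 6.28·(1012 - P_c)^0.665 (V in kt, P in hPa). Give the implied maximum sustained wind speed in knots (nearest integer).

141 kt

ΔP = 1012 − 904 = 108 hPa.
108^0.665 ≈ 22.502.
V ≈ 6.28 × 22.502 ≈ 141.3 kt.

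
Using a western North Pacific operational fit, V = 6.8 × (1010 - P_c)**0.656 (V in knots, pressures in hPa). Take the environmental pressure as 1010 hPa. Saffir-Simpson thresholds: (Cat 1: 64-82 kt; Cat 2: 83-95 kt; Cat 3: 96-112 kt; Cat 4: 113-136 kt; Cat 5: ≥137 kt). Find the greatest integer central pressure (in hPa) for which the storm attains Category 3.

Category 3 begins at V = 96 kt.
Required ΔP = (96/6.8)^(1/0.656) = 14.118^1.524 ≈ 56.58 hPa.
P_c ≤ 1010 − 56.58 = 953.42, so the highest integer P_c is 953 hPa.

953 hPa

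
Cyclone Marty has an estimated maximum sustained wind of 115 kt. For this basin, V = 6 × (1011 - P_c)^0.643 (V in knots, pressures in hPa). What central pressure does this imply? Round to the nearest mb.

ΔP = (V / 6)^(1/0.643) = (115/6)^1.555.
115/6 = 19.167; 19.167^1.555 ≈ 98.77 mb.
P_c = 1011 − 98.77 = 912.23 ≈ 912 mb.

912 mb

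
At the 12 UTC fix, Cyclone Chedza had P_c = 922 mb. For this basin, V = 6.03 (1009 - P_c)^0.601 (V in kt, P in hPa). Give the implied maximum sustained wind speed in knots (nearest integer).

88 kt

ΔP = 1009 − 922 = 87 mb.
87^0.601 ≈ 14.644.
V ≈ 6.03 × 14.644 ≈ 88.3 kt.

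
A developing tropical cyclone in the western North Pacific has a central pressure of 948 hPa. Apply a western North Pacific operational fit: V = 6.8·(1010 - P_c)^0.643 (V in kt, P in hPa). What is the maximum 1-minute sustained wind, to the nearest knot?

97 kt

ΔP = 1010 − 948 = 62 hPa.
62^0.643 ≈ 14.207.
V ≈ 6.8 × 14.207 ≈ 96.6 kt.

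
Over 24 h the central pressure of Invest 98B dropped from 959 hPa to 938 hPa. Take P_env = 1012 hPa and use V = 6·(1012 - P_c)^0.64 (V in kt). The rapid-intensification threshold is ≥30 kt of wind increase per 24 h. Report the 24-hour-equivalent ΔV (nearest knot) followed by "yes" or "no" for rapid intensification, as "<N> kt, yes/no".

V₁: ΔP = 53, V ≈ 6 × 53^0.64 ≈ 76.15 kt.
V₂: ΔP = 74, V ≈ 6 × 74^0.64 ≈ 94.29 kt.
ΔV over 24 h = 18.14 kt → 24 h equivalent = 18.14 × 24/24 ≈ 18.14 kt.
18 kt < 30 kt ⇒ not rapid intensification.

18 kt, no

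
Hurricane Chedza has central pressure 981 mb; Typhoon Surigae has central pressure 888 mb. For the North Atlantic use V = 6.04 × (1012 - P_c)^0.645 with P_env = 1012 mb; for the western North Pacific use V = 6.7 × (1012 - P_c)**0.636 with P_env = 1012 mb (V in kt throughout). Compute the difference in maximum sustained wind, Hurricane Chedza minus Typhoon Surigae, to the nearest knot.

Hurricane Chedza: ΔP = 31; V ≈ 6.04 × 31^0.645 ≈ 55.33 kt.
Typhoon Surigae: ΔP = 124; V ≈ 6.7 × 124^0.636 ≈ 143.71 kt.
Difference ≈ 55.33 − 143.71 = -88.38 → -88 kt.

-88 kt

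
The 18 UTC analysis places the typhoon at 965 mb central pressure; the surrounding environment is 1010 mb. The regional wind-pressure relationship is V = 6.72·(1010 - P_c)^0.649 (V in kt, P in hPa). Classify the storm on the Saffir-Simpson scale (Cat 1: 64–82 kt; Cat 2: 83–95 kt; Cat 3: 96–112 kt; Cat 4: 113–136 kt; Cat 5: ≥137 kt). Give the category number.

ΔP = 1010 − 965 = 45 mb.
V ≈ 6.72 × 45^0.649 = 6.72 × 11.83 ≈ 79 kt.
79 kt falls in the Category 1 band.

1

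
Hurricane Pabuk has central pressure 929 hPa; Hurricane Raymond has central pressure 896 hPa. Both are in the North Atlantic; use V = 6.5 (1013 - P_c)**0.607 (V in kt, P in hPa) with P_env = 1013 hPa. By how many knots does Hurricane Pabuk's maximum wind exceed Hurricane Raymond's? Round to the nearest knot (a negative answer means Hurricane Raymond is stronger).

-21 kt

Hurricane Pabuk: ΔP = 84; V ≈ 6.5 × 84^0.607 ≈ 95.71 kt.
Hurricane Raymond: ΔP = 117; V ≈ 6.5 × 117^0.607 ≈ 117.03 kt.
Difference ≈ 95.71 − 117.03 = -21.32 → -21 kt.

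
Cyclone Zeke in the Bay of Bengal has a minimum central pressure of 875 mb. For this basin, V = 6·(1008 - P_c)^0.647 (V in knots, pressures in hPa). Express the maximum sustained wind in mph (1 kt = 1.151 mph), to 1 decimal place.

163.4 mph

ΔP = 1008 − 875 = 133 mb.
V ≈ 6 × 133^0.647 = 6 × 23.666 ≈ 141.998 kt.
141.998 × 1.151 ≈ 163.44 mph → 163.4 mph.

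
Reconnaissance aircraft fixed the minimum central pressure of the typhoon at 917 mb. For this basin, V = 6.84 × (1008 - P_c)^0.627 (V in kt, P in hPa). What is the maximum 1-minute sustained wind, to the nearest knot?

116 kt

ΔP = 1008 − 917 = 91 mb.
91^0.627 ≈ 16.917.
V ≈ 6.84 × 16.917 ≈ 115.7 kt.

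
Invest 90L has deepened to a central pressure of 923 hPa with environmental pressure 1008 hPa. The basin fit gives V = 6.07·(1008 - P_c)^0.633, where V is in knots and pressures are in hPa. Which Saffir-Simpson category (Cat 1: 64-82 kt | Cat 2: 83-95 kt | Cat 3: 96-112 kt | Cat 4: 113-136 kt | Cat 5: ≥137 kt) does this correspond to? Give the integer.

3

ΔP = 1008 − 923 = 85 hPa.
V ≈ 6.07 × 85^0.633 = 6.07 × 16.65 ≈ 101 kt.
101 kt falls in the Category 3 band.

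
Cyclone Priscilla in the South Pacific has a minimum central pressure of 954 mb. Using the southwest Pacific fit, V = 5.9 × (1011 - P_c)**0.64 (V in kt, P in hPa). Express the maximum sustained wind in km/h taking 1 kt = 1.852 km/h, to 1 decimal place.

ΔP = 1011 − 954 = 57 mb.
V ≈ 5.9 × 57^0.64 = 5.9 × 13.297 ≈ 78.453 kt.
78.453 × 1.852 ≈ 145.30 km/h → 145.3 km/h.

145.3 km/h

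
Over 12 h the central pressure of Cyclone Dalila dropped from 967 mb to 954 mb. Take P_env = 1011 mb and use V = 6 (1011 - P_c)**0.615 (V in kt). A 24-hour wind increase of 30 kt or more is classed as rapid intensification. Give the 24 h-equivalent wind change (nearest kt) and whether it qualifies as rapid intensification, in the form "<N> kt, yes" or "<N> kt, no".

V₁: ΔP = 44, V ≈ 6 × 44^0.615 ≈ 61.50 kt.
V₂: ΔP = 57, V ≈ 6 × 57^0.615 ≈ 72.11 kt.
ΔV over 12 h = 10.61 kt → 24 h equivalent = 10.61 × 24/12 ≈ 21.22 kt.
21 kt < 30 kt ⇒ not rapid intensification.

21 kt, no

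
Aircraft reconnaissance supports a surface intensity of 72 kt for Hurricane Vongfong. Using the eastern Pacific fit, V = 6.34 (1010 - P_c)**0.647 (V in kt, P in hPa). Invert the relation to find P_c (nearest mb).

967 mb

ΔP = (V / 6.34)^(1/0.647) = (72/6.34)^1.546.
72/6.34 = 11.356; 11.356^1.546 ≈ 42.75 mb.
P_c = 1010 − 42.75 = 967.25 ≈ 967 mb.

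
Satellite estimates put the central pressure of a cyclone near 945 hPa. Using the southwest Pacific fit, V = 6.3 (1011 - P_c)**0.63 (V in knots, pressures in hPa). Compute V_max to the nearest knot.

88 kt

ΔP = 1011 − 945 = 66 hPa.
66^0.63 ≈ 14.006.
V ≈ 6.3 × 14.006 ≈ 88.2 kt.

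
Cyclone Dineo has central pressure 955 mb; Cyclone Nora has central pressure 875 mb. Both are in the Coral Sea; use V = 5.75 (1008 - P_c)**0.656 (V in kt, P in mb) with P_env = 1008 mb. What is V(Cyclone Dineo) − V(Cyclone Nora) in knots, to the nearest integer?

Cyclone Dineo: ΔP = 53; V ≈ 5.75 × 53^0.656 ≈ 77.77 kt.
Cyclone Nora: ΔP = 133; V ≈ 5.75 × 133^0.656 ≈ 142.20 kt.
Difference ≈ 77.77 − 142.20 = -64.43 → -64 kt.

-64 kt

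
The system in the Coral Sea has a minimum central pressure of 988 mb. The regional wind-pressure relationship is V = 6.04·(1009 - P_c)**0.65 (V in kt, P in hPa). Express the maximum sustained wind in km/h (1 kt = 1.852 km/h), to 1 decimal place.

80.9 km/h

ΔP = 1009 − 988 = 21 mb.
V ≈ 6.04 × 21^0.65 = 6.04 × 7.235 ≈ 43.700 kt.
43.700 × 1.852 ≈ 80.93 km/h → 80.9 km/h.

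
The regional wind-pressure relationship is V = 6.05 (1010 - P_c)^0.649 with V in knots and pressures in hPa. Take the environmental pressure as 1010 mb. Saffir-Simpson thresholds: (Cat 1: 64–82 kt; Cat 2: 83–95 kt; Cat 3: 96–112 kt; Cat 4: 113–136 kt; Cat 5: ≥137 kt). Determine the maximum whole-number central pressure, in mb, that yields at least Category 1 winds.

972 mb

Category 1 begins at V = 64 kt.
Required ΔP = (64/6.05)^(1/0.649) = 10.579^1.541 ≈ 37.88 mb.
P_c ≤ 1010 − 37.88 = 972.12, so the highest integer P_c is 972 mb.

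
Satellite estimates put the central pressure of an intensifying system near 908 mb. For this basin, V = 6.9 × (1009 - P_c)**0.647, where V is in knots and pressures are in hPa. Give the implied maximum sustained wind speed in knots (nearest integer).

ΔP = 1009 − 908 = 101 mb.
101^0.647 ≈ 19.806.
V ≈ 6.9 × 19.806 ≈ 136.7 kt.

137 kt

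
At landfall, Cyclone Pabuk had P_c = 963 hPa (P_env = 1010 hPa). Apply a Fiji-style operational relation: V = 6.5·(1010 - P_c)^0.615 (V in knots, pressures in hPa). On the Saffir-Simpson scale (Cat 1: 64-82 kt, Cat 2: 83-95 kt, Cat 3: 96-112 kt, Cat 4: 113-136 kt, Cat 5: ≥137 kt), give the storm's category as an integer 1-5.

ΔP = 1010 − 963 = 47 hPa.
V ≈ 6.5 × 47^0.615 = 6.5 × 10.67 ≈ 69 kt.
69 kt falls in the Category 1 band.

1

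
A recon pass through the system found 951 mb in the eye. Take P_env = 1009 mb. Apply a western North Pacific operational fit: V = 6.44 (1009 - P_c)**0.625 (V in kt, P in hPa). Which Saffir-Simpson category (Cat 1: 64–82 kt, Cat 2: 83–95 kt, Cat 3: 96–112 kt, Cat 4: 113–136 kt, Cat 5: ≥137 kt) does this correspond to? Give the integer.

1

ΔP = 1009 − 951 = 58 mb.
V ≈ 6.44 × 58^0.625 = 6.44 × 12.65 ≈ 81 kt.
81 kt falls in the Category 1 band.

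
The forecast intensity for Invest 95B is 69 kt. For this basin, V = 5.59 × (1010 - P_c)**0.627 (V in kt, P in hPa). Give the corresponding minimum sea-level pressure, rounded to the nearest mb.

955 mb

ΔP = (V / 5.59)^(1/0.627) = (69/5.59)^1.595.
69/5.59 = 12.343; 12.343^1.595 ≈ 55.05 mb.
P_c = 1010 − 55.05 = 954.95 ≈ 955 mb.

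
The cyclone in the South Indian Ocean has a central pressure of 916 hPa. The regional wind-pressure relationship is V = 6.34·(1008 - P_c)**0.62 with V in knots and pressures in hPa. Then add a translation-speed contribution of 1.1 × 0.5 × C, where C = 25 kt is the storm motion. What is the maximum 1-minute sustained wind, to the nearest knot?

ΔP = 1008 − 916 = 92 hPa.
92^0.62 ≈ 16.502.
V ≈ 6.34 × 16.502 ≈ 104.6 kt.
Translation term: 1.1 × 0.5 × 25 = 13.75 kt.
Corrected V ≈ 118.35 kt → 118 kt.

118 kt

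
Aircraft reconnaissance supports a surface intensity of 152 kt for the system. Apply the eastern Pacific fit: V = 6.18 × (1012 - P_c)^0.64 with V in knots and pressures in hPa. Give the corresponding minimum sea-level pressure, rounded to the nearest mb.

863 mb

ΔP = (V / 6.18)^(1/0.64) = (152/6.18)^1.562.
152/6.18 = 24.595; 24.595^1.562 ≈ 149.01 mb.
P_c = 1012 − 149.01 = 862.99 ≈ 863 mb.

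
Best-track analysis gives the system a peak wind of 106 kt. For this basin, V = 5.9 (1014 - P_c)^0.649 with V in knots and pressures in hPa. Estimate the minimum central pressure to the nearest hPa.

ΔP = (V / 5.9)^(1/0.649) = (106/5.9)^1.541.
106/5.9 = 17.966; 17.966^1.541 ≈ 85.68 hPa.
P_c = 1014 − 85.68 = 928.32 ≈ 928 hPa.

928 hPa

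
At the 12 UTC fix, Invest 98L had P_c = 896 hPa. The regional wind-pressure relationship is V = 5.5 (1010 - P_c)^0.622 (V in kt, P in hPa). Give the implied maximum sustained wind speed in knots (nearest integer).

105 kt

ΔP = 1010 − 896 = 114 hPa.
114^0.622 ≈ 19.028.
V ≈ 5.5 × 19.028 ≈ 104.7 kt.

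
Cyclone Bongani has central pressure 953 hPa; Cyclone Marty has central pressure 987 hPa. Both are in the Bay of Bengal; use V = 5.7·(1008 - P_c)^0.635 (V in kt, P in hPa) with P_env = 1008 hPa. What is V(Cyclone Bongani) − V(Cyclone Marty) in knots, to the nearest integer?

Cyclone Bongani: ΔP = 55; V ≈ 5.7 × 55^0.635 ≈ 72.61 kt.
Cyclone Marty: ΔP = 21; V ≈ 5.7 × 21^0.635 ≈ 39.40 kt.
Difference ≈ 72.61 − 39.40 = 33.21 → 33 kt.

33 kt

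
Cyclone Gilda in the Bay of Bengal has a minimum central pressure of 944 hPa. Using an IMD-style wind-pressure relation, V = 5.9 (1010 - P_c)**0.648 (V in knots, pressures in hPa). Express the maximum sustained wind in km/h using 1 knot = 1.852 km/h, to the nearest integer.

165 km/h

ΔP = 1010 − 944 = 66 hPa.
V ≈ 5.9 × 66^0.648 = 5.9 × 15.103 ≈ 89.108 kt.
89.108 × 1.852 ≈ 165.03 km/h → 165 km/h.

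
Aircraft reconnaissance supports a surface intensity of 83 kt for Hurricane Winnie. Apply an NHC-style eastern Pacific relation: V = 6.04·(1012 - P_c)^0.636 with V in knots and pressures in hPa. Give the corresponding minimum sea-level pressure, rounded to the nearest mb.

950 mb

ΔP = (V / 6.04)^(1/0.636) = (83/6.04)^1.572.
83/6.04 = 13.742; 13.742^1.572 ≈ 61.57 mb.
P_c = 1012 − 61.57 = 950.43 ≈ 950 mb.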